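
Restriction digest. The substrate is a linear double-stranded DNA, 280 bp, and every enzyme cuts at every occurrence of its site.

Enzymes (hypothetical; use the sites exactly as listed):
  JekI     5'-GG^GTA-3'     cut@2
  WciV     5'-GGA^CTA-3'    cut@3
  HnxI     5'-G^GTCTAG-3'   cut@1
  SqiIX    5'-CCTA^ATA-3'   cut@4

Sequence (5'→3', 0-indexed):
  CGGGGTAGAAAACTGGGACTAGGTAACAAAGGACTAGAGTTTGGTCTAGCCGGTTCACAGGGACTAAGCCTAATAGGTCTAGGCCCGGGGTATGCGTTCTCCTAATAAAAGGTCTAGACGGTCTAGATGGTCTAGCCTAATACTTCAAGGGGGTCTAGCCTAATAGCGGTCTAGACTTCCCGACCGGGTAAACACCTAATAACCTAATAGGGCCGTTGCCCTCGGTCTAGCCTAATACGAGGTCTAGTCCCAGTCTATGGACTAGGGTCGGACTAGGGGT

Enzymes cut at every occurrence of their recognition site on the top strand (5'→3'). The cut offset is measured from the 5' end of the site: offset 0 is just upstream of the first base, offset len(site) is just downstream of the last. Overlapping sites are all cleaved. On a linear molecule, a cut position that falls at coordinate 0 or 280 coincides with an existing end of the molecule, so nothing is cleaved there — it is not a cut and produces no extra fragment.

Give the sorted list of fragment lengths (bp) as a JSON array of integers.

[4,4,6,7,7,8,8,9,9,9,10,10,10,10,11,11,13,13,14,15,15,18,19,20,20]

Scan for sites:
  JekI GGGTA/2: at [2, 87, 185] ⇒ [4, 89, 187]
  WciV GGACTA/3: at [15, 30, 60, 258, 269] ⇒ [18, 33, 63, 261, 272]
  HnxI GGTCTAG/1: at [42, 75, 110, 119, 128, 151, 167, 223, 240] ⇒ [43, 76, 111, 120, 129, 152, 168, 224, 241]
  SqiIX CCTAATA/4: at [68, 100, 135, 158, 194, 202, 230] ⇒ [72, 104, 139, 162, 198, 206, 234]

Pooled cuts: [4, 18, 33, 43, 63, 72, 76, 89, 104, 111, 120, 129, 139, 152, 162, 168, 187, 198, 206, 224, 234, 241, 261, 272]

Fragments:
  [0,4): 4 bp
  [4,18): 14 bp
  [18,33): 15 bp
  [33,43): 10 bp
  [43,63): 20 bp
  [63,72): 9 bp
  [72,76): 4 bp
  [76,89): 13 bp
  [89,104): 15 bp
  [104,111): 7 bp
  [111,120): 9 bp
  [120,129): 9 bp
  [129,139): 10 bp
  [139,152): 13 bp
  [152,162): 10 bp
  [162,168): 6 bp
  [168,187): 19 bp
  [187,198): 11 bp
  [198,206): 8 bp
  [206,224): 18 bp
  [224,234): 10 bp
  [234,241): 7 bp
  [241,261): 20 bp
  [261,272): 11 bp
  [272,280): 8 bp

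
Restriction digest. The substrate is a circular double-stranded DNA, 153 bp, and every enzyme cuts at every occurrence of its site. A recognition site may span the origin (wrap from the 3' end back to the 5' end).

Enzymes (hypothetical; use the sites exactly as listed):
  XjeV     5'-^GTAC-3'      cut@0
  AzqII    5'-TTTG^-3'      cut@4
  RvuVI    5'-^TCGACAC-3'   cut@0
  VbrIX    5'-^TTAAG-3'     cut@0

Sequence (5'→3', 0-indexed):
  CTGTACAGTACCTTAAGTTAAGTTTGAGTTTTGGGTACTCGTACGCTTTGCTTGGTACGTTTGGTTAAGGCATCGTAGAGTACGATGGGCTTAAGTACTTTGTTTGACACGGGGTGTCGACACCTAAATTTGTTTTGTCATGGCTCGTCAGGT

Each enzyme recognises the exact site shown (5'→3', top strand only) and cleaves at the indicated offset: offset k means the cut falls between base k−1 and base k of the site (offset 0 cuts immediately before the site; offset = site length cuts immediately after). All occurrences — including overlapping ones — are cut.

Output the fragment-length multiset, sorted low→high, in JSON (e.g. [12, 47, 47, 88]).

[1,1,4,4,4,5,5,5,5,6,7,8,9,9,10,10,11,15,16,18]

Scan for sites:
  XjeV GTAC/0: at [2, 7, 34, 40, 54, 79, 94] ⇒ [2, 7, 34, 40, 54, 79, 94]
  AzqII TTTG/4: at [22, 29, 46, 59, 98, 102, 128, 133] ⇒ [26, 33, 50, 63, 102, 106, 132, 137]
  RvuVI TCGACAC/0: at [116] ⇒ [116]
  VbrIX TTAAG/0: at [12, 17, 64, 90] ⇒ [12, 17, 64, 90]

Pooled cuts: [2, 7, 12, 17, 26, 33, 34, 40, 50, 54, 63, 64, 79, 90, 94, 102, 106, 116, 132, 137]

Fragment lengths:
  2→7: 5 bp
  7→12: 5 bp
  12→17: 5 bp
  17→26: 9 bp
  26→33: 7 bp
  33→34: 1 bp
  34→40: 6 bp
  40→50: 10 bp
  50→54: 4 bp
  54→63: 9 bp
  63→64: 1 bp
  64→79: 15 bp
  79→90: 11 bp
  90→94: 4 bp
  94→102: 8 bp
  102→106: 4 bp
  106→116: 10 bp
  116→132: 16 bp
  132→137: 5 bp
  137→2 (wrap): 153-137+2 = 18 bp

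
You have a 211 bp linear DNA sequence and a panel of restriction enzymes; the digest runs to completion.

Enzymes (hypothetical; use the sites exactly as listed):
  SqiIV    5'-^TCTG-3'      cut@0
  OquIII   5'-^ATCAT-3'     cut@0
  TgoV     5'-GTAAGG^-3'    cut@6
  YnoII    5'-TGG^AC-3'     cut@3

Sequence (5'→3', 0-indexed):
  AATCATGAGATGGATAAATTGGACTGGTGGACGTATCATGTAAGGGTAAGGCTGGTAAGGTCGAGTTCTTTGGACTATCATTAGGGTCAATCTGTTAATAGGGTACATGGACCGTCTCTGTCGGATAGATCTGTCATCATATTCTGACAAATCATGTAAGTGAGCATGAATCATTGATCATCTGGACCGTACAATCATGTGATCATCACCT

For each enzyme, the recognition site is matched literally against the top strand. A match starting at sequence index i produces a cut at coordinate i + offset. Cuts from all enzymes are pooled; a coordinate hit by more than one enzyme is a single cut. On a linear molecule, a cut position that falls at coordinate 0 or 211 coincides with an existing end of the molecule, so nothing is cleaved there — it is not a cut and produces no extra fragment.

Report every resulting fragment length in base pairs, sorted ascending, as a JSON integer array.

[1,3,4,4,5,6,6,6,7,7,8,8,8,8,9,10,11,13,13,14,19,20,21]

Per-enzyme occurrences:
  SqiIV (TCTG, off=0): starts [90, 116, 129, 142, 180] → cuts [90, 116, 129, 142, 180]
  OquIII (ATCAT, off=0): starts [1, 34, 76, 135, 150, 169, 176, 193, 201] → cuts [1, 34, 76, 135, 150, 169, 176, 193, 201]
  TgoV (GTAAGG, off=6): starts [39, 45, 54] → cuts [45, 51, 60]
  YnoII (TGGAC, off=3): starts [19, 27, 70, 107, 182] → cuts [22, 30, 73, 110, 185]

All cut coordinates (distinct, sorted): [1, 22, 30, 34, 45, 51, 60, 73, 76, 90, 110, 116, 129, 135, 142, 150, 169, 176, 180, 185, 193, 201]

Fragment lengths:
  [0,1): 1 bp
  [1,22): 21 bp
  [22,30): 8 bp
  [30,34): 4 bp
  [34,45): 11 bp
  [45,51): 6 bp
  [51,60): 9 bp
  [60,73): 13 bp
  [73,76): 3 bp
  [76,90): 14 bp
  [90,110): 20 bp
  [110,116): 6 bp
  [116,129): 13 bp
  [129,135): 6 bp
  [135,142): 7 bp
  [142,150): 8 bp
  [150,169): 19 bp
  [169,176): 7 bp
  [176,180): 4 bp
  [180,185): 5 bp
  [185,193): 8 bp
  [193,201): 8 bp
  [201,211): 10 bp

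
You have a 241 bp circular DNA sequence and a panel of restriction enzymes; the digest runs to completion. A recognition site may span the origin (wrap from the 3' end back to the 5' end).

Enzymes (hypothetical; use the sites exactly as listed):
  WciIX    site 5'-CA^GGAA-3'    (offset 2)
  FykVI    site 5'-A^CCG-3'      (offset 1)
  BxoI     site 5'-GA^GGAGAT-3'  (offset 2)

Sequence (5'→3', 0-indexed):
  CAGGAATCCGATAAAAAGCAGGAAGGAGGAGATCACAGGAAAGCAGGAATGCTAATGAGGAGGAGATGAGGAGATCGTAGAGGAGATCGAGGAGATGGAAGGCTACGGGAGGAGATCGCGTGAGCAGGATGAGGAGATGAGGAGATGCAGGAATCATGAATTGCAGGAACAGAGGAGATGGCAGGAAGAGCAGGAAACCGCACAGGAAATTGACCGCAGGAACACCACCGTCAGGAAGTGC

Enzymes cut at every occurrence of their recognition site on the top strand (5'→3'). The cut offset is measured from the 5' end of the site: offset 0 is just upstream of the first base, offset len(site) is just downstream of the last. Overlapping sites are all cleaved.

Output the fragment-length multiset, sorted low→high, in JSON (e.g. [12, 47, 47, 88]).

Site scan:
  WciIX CAGGAA/2: at [0, 18, 35, 43, 147, 163, 181, 190, 202, 216, 231] ⇒ [2, 20, 37, 45, 149, 165, 183, 192, 204, 218, 233]
  FykVI ACCG/1: at [196, 212, 226] ⇒ [197, 213, 227]
  BxoI GAGGAGAT/2: at [25, 59, 67, 79, 88, 108, 130, 138, 171] ⇒ [27, 61, 69, 81, 90, 110, 132, 140, 173]

Pooled cuts: [2, 20, 27, 37, 45, 61, 69, 81, 90, 110, 132, 140, 149, 165, 173, 183, 192, 197, 204, 213, 218, 227, 233]

Fragments:
  2→20: 18 bp
  20→27: 7 bp
  27→37: 10 bp
  37→45: 8 bp
  45→61: 16 bp
  61→69: 8 bp
  69→81: 12 bp
  81→90: 9 bp
  90→110: 20 bp
  110→132: 22 bp
  132→140: 8 bp
  140→149: 9 bp
  149→165: 16 bp
  165→173: 8 bp
  173→183: 10 bp
  183→192: 9 bp
  192→197: 5 bp
  197→204: 7 bp
  204→213: 9 bp
  213→218: 5 bp
  218→227: 9 bp
  227→233: 6 bp
  233→2 (wrap): 241-233+2 = 10 bp

[5,5,6,7,7,8,8,8,8,9,9,9,9,9,10,10,10,12,16,16,18,20,22]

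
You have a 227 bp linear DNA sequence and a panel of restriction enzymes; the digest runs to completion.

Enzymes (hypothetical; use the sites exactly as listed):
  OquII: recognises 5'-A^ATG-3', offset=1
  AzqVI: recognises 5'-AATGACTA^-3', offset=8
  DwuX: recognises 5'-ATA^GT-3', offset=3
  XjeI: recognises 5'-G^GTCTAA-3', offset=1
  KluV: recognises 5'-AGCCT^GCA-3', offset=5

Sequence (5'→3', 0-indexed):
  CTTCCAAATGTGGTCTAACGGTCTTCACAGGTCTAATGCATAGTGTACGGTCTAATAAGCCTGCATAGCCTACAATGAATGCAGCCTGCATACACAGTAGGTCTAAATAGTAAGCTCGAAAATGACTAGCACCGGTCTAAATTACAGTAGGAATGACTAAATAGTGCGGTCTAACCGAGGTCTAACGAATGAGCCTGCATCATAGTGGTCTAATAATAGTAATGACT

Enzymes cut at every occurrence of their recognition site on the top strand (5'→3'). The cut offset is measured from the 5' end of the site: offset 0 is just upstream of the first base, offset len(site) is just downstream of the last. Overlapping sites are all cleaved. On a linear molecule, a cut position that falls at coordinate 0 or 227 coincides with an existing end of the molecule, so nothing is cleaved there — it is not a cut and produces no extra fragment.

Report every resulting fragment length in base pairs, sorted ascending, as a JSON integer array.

Site scan:
  OquII (AATG, off=1): starts [6, 34, 73, 77, 120, 151, 187, 220] → cuts [7, 35, 74, 78, 121, 152, 188, 221]
  AzqVI (AATGACTA, off=8): starts [120, 151] → cuts [128, 159]
  DwuX (ATAGT, off=3): starts [39, 106, 160, 201, 215] → cuts [42, 109, 163, 204, 218]
  XjeI (GGTCTAA, off=1): starts [11, 29, 48, 99, 133, 167, 178, 206] → cuts [12, 30, 49, 100, 134, 168, 179, 207]
  KluV (AGCCTGCA, off=5): starts [57, 82, 191] → cuts [62, 87, 196]

Pooled cuts: [7, 12, 30, 35, 42, 49, 62, 74, 78, 87, 100, 109, 121, 128, 134, 152, 159, 163, 168, 179, 188, 196, 204, 207, 218, 221]

Fragments:
  [0,7): 7 bp
  [7,12): 5 bp
  [12,30): 18 bp
  [30,35): 5 bp
  [35,42): 7 bp
  [42,49): 7 bp
  [49,62): 13 bp
  [62,74): 12 bp
  [74,78): 4 bp
  [78,87): 9 bp
  [87,100): 13 bp
  [100,109): 9 bp
  [109,121): 12 bp
  [121,128): 7 bp
  [128,134): 6 bp
  [134,152): 18 bp
  [152,159): 7 bp
  [159,163): 4 bp
  [163,168): 5 bp
  [168,179): 11 bp
  [179,188): 9 bp
  [188,196): 8 bp
  [196,204): 8 bp
  [204,207): 3 bp
  [207,218): 11 bp
  [218,221): 3 bp
  [221,227): 6 bp

[3,3,4,4,5,5,5,6,6,7,7,7,7,7,8,8,9,9,9,11,11,12,12,13,13,18,18]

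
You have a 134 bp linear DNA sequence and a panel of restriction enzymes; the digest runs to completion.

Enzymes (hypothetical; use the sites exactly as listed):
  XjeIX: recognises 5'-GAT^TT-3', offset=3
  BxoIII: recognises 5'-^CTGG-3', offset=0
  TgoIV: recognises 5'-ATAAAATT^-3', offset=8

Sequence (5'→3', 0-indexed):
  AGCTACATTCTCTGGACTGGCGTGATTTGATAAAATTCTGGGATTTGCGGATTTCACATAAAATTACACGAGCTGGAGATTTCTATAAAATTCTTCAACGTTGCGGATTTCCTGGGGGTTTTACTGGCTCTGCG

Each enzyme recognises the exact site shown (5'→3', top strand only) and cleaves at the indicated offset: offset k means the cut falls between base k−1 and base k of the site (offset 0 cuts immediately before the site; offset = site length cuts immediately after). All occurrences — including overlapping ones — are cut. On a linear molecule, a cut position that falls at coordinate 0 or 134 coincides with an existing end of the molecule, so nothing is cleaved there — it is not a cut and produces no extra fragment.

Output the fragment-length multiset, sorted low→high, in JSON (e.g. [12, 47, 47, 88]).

[3,5,7,7,8,8,10,11,11,11,12,12,13,16]

Per-enzyme occurrences:
  XjeIX GATTT/3: at [23, 41, 49, 77, 105] ⇒ [26, 44, 52, 80, 108]
  BxoIII CTGG/0: at [11, 16, 37, 72, 111, 123] ⇒ [11, 16, 37, 72, 111, 123]
  TgoIV ATAAAATT/8: at [29, 57, 84] ⇒ [37, 65, 92]

All cut coordinates (distinct, sorted): [11, 16, 26, 37, 44, 52, 65, 72, 80, 92, 108, 111, 123]

Fragment lengths:
  [0,11): 11 bp
  [11,16): 5 bp
  [16,26): 10 bp
  [26,37): 11 bp
  [37,44): 7 bp
  [44,52): 8 bp
  [52,65): 13 bp
  [65,72): 7 bp
  [72,80): 8 bp
  [80,92): 12 bp
  [92,108): 16 bp
  [108,111): 3 bp
  [111,123): 12 bp
  [123,134): 11 bp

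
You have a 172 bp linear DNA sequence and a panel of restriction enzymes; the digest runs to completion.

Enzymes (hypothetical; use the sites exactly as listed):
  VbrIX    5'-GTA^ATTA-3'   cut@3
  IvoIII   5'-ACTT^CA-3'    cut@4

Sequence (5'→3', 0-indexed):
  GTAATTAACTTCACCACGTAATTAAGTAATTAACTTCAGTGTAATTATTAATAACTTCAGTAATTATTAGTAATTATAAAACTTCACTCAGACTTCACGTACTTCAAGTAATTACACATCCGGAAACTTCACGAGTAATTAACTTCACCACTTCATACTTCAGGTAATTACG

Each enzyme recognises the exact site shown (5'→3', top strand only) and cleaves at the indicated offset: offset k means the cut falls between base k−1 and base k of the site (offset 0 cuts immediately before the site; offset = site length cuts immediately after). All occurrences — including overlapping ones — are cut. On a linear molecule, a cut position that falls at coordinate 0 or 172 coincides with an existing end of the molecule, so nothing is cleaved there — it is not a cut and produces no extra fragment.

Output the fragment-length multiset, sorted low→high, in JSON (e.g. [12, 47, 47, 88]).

Site scan:
  VbrIX (GTAATTA, off=3): starts [0, 17, 25, 40, 59, 69, 107, 134, 163] → cuts [3, 20, 28, 43, 62, 72, 110, 137, 166]
  IvoIII (ACTTCA, off=4): starts [7, 32, 53, 80, 91, 100, 125, 141, 149, 156] → cuts [11, 36, 57, 84, 95, 104, 129, 145, 153, 160]

Pooled cuts: [3, 11, 20, 28, 36, 43, 57, 62, 72, 84, 95, 104, 110, 129, 137, 145, 153, 160, 166]

Fragment lengths:
  [0,3): 3 bp
  [3,11): 8 bp
  [11,20): 9 bp
  [20,28): 8 bp
  [28,36): 8 bp
  [36,43): 7 bp
  [43,57): 14 bp
  [57,62): 5 bp
  [62,72): 10 bp
  [72,84): 12 bp
  [84,95): 11 bp
  [95,104): 9 bp
  [104,110): 6 bp
  [110,129): 19 bp
  [129,137): 8 bp
  [137,145): 8 bp
  [145,153): 8 bp
  [153,160): 7 bp
  [160,166): 6 bp
  [166,172): 6 bp

[3,5,6,6,6,7,7,8,8,8,8,8,8,9,9,10,11,12,14,19]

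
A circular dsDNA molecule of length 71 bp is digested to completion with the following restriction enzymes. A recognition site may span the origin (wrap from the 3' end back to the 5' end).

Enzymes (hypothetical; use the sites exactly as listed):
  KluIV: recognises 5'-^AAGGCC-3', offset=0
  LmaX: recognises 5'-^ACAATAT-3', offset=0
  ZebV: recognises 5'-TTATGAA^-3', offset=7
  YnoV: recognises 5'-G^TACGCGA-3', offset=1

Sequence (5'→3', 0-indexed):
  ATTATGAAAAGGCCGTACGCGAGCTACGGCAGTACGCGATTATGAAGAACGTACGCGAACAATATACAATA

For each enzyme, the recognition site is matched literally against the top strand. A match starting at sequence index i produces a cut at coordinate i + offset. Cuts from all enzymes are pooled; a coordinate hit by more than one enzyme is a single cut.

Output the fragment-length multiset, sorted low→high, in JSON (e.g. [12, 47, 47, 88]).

[5,7,7,14,17,21]

Scan for sites:
  KluIV AAGGCC/0: at [8] ⇒ [8]
  LmaX ACAATAT/0: at [58] ⇒ [58]
  ZebV TTATGAA/7: at [1, 39] ⇒ [8, 46]
  YnoV GTACGCGA/1: at [14, 31, 50] ⇒ [15, 32, 51]

All cut coordinates (distinct, sorted): [8, 15, 32, 46, 51, 58]

Fragment lengths:
  8→15: 7 bp
  15→32: 17 bp
  32→46: 14 bp
  46→51: 5 bp
  51→58: 7 bp
  58→8 (wrap): 71-58+8 = 21 bp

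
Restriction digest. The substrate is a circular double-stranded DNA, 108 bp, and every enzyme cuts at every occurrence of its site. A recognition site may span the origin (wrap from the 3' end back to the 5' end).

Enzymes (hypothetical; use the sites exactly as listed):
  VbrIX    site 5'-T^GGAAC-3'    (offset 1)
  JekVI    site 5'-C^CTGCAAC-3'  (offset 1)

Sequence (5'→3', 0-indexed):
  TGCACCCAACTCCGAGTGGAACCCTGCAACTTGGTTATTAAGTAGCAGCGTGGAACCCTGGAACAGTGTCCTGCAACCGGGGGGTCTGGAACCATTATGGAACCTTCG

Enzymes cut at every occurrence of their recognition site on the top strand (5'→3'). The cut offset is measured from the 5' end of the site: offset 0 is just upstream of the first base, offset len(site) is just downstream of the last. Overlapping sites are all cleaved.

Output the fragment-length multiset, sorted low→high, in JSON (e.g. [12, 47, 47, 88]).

Site scan:
  VbrIX TGGAAC/1: at [16, 50, 58, 86, 97] ⇒ [17, 51, 59, 87, 98]
  JekVI CCTGCAAC/1: at [22, 69] ⇒ [23, 70]

All cut coordinates (distinct, sorted): [17, 23, 51, 59, 70, 87, 98]

Fragment lengths:
  17→23: 6 bp
  23→51: 28 bp
  51→59: 8 bp
  59→70: 11 bp
  70→87: 17 bp
  87→98: 11 bp
  98→17 (wrap): 108-98+17 = 27 bp

[6,8,11,11,17,27,28]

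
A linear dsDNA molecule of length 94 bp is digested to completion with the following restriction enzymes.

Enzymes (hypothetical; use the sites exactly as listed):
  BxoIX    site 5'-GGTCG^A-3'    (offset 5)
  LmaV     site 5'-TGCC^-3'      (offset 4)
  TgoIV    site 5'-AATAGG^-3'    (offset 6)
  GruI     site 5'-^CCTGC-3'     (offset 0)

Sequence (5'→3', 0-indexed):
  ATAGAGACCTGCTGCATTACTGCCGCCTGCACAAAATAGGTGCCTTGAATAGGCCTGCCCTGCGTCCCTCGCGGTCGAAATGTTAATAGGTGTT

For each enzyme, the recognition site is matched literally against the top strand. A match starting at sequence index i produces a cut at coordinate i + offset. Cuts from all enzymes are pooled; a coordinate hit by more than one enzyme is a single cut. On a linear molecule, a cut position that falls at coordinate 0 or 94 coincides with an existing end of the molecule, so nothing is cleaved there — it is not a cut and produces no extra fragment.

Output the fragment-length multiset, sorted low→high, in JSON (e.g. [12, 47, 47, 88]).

[1,1,4,4,5,7,9,13,15,17,18]

Per-enzyme occurrences:
  BxoIX GGTCGA/5: at [72] ⇒ [77]
  LmaV TGCC/4: at [20, 40, 55] ⇒ [24, 44, 59]
  TgoIV AATAGG/6: at [34, 47, 84] ⇒ [40, 53, 90]
  GruI CCTGC/0: at [7, 25, 53, 58] ⇒ [7, 25, 53, 58]

All cut coordinates (distinct, sorted): [7, 24, 25, 40, 44, 53, 58, 59, 77, 90]

Fragments:
  [0,7): 7 bp
  [7,24): 17 bp
  [24,25): 1 bp
  [25,40): 15 bp
  [40,44): 4 bp
  [44,53): 9 bp
  [53,58): 5 bp
  [58,59): 1 bp
  [59,77): 18 bp
  [77,90): 13 bp
  [90,94): 4 bp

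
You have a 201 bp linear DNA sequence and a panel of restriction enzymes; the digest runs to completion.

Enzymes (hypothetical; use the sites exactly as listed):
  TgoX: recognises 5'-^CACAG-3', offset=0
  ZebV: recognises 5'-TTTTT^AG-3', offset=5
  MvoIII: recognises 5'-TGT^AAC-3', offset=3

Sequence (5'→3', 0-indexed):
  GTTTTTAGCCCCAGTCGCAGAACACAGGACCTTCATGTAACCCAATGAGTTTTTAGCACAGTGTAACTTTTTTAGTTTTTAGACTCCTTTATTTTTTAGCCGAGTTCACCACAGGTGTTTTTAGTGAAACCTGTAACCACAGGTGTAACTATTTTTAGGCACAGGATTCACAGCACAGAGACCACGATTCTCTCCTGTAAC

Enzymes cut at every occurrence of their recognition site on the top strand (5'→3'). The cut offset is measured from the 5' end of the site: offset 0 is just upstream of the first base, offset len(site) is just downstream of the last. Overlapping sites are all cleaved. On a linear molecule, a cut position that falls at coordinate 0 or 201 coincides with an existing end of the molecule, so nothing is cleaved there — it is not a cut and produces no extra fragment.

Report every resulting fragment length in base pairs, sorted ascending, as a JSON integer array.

Scan for sites:
  TgoX CACAG/0: at [22, 56, 109, 137, 159, 168, 173] ⇒ [22, 56, 109, 137, 159, 168, 173]
  ZebV TTTTTAG/5: at [1, 49, 68, 75, 92, 117, 151] ⇒ [6, 54, 73, 80, 97, 122, 156]
  MvoIII TGTAAC/3: at [35, 61, 131, 143, 195] ⇒ [38, 64, 134, 146, 198]

All cut coordinates (distinct, sorted): [6, 22, 38, 54, 56, 64, 73, 80, 97, 109, 122, 134, 137, 146, 156, 159, 168, 173, 198]

Fragments:
  [0,6): 6 bp
  [6,22): 16 bp
  [22,38): 16 bp
  [38,54): 16 bp
  [54,56): 2 bp
  [56,64): 8 bp
  [64,73): 9 bp
  [73,80): 7 bp
  [80,97): 17 bp
  [97,109): 12 bp
  [109,122): 13 bp
  [122,134): 12 bp
  [134,137): 3 bp
  [137,146): 9 bp
  [146,156): 10 bp
  [156,159): 3 bp
  [159,168): 9 bp
  [168,173): 5 bp
  [173,198): 25 bp
  [198,201): 3 bp

[2,3,3,3,5,6,7,8,9,9,9,10,12,12,13,16,16,16,17,25]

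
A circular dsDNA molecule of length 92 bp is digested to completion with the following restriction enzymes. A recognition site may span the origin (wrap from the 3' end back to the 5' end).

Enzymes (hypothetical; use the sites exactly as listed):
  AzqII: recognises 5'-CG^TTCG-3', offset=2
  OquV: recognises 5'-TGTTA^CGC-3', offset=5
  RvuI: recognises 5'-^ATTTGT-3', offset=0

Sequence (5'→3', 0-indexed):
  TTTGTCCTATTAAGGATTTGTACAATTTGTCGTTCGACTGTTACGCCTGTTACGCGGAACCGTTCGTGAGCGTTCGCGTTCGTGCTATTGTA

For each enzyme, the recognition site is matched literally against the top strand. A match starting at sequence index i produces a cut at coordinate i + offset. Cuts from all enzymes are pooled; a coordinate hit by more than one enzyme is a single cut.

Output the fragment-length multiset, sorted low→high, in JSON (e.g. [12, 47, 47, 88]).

Scan for sites:
  AzqII (CGTTCG, off=2): starts [30, 60, 70, 76] → cuts [32, 62, 72, 78]
  OquV (TGTTACGC, off=5): starts [38, 47] → cuts [43, 52]
  RvuI (ATTTGT, off=0): starts [15, 24, 91] → cuts [15, 24, 91]

All cut coordinates (distinct, sorted): [15, 24, 32, 43, 52, 62, 72, 78, 91]

Fragment lengths:
  15→24: 9 bp
  24→32: 8 bp
  32→43: 11 bp
  43→52: 9 bp
  52→62: 10 bp
  62→72: 10 bp
  72→78: 6 bp
  78→91: 13 bp
  91→15 (wrap): 92-91+15 = 16 bp

[6,8,9,9,10,10,11,13,16]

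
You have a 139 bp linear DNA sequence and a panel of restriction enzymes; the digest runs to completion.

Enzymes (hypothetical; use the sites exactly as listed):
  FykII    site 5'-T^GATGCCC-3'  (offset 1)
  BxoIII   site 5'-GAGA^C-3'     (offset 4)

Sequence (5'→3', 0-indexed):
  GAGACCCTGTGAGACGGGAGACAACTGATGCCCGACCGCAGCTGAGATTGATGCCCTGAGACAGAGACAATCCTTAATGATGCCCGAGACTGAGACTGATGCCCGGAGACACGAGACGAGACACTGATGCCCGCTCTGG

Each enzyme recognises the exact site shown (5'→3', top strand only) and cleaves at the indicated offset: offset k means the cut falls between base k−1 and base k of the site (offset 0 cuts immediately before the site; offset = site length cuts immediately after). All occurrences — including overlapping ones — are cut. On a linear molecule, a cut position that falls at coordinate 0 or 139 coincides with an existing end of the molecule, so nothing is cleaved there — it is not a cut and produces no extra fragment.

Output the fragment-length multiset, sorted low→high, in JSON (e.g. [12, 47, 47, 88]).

Scan for sites:
  FykII TGATGCCC/1: at [25, 48, 77, 96, 124] ⇒ [26, 49, 78, 97, 125]
  BxoIII GAGAC/4: at [0, 10, 17, 57, 63, 85, 91, 105, 112, 117] ⇒ [4, 14, 21, 61, 67, 89, 95, 109, 116, 121]

Pooled cuts: [4, 14, 21, 26, 49, 61, 67, 78, 89, 95, 97, 109, 116, 121, 125]

Fragments:
  [0,4): 4 bp
  [4,14): 10 bp
  [14,21): 7 bp
  [21,26): 5 bp
  [26,49): 23 bp
  [49,61): 12 bp
  [61,67): 6 bp
  [67,78): 11 bp
  [78,89): 11 bp
  [89,95): 6 bp
  [95,97): 2 bp
  [97,109): 12 bp
  [109,116): 7 bp
  [116,121): 5 bp
  [121,125): 4 bp
  [125,139): 14 bp

[2,4,4,5,5,6,6,7,7,10,11,11,12,12,14,23]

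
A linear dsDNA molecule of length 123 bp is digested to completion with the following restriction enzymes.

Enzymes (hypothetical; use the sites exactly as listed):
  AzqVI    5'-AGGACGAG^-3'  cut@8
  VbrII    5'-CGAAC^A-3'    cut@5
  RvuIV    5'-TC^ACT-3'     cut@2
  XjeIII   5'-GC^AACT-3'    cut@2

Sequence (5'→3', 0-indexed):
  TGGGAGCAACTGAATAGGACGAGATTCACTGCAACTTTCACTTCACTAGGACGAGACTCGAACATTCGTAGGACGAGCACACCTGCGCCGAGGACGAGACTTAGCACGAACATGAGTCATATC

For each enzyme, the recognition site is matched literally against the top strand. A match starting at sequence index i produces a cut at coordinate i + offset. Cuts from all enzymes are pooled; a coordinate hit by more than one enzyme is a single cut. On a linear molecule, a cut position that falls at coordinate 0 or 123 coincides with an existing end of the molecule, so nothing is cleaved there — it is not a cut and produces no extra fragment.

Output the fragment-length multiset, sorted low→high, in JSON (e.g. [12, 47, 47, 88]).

[4,5,5,7,7,8,11,12,13,14,16,21]

Scan for sites:
  AzqVI AGGACGAG/8: at [15, 47, 69, 90] ⇒ [23, 55, 77, 98]
  VbrII CGAACA/5: at [58, 106] ⇒ [63, 111]
  RvuIV TCACT/2: at [25, 37, 42] ⇒ [27, 39, 44]
  XjeIII GCAACT/2: at [5, 30] ⇒ [7, 32]

Pooled cuts: [7, 23, 27, 32, 39, 44, 55, 63, 77, 98, 111]

Fragment lengths:
  [0,7): 7 bp
  [7,23): 16 bp
  [23,27): 4 bp
  [27,32): 5 bp
  [32,39): 7 bp
  [39,44): 5 bp
  [44,55): 11 bp
  [55,63): 8 bp
  [63,77): 14 bp
  [77,98): 21 bp
  [98,111): 13 bp
  [111,123): 12 bp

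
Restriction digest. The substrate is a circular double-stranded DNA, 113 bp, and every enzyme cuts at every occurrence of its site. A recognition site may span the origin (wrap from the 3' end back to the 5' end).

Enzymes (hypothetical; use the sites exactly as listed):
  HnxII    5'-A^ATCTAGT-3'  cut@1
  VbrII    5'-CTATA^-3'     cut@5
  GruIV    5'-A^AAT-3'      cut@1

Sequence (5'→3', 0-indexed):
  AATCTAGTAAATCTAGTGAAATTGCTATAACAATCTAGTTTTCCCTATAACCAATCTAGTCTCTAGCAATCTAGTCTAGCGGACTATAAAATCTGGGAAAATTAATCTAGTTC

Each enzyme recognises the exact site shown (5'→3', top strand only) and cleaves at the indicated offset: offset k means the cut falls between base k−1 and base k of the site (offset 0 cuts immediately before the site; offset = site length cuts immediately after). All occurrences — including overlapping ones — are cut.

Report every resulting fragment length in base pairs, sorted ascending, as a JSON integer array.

[1,1,3,4,5,8,9,10,10,10,15,17,20]

Scan for sites:
  HnxII (AATCTAGT, off=1): starts [0, 9, 31, 52, 67, 103] → cuts [1, 10, 32, 53, 68, 104]
  VbrII (CTATA, off=5): starts [24, 44, 83] → cuts [29, 49, 88]
  GruIV (AAAT, off=1): starts [8, 18, 88, 98] → cuts [9, 19, 89, 99]

Pooled cuts: [1, 9, 10, 19, 29, 32, 49, 53, 68, 88, 89, 99, 104]

Fragment lengths:
  1→9: 8 bp
  9→10: 1 bp
  10→19: 9 bp
  19→29: 10 bp
  29→32: 3 bp
  32→49: 17 bp
  49→53: 4 bp
  53→68: 15 bp
  68→88: 20 bp
  88→89: 1 bp
  89→99: 10 bp
  99→104: 5 bp
  104→1 (wrap): 113-104+1 = 10 bp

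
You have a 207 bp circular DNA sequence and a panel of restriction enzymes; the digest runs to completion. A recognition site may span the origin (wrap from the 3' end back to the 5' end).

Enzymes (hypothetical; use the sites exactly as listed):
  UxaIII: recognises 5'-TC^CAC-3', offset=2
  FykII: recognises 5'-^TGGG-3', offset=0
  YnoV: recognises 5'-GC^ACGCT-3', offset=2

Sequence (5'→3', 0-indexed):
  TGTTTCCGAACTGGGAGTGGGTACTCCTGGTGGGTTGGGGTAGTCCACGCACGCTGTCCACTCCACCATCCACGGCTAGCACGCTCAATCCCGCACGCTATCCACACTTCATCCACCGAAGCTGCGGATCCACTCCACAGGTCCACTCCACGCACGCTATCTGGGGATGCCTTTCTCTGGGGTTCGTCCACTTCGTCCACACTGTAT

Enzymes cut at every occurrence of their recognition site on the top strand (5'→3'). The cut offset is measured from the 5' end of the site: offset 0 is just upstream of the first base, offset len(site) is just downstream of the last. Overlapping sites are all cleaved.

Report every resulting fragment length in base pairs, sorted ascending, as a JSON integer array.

Scan for sites:
  UxaIII (TCCAC, off=2): starts [43, 56, 61, 68, 100, 111, 128, 133, 141, 146, 186, 195] → cuts [45, 58, 63, 70, 102, 113, 130, 135, 143, 148, 188, 197]
  FykII (TGGG, off=0): starts [11, 17, 30, 35, 161, 177] → cuts [11, 17, 30, 35, 161, 177]
  YnoV (GCACGCT, off=2): starts [48, 78, 92, 151] → cuts [50, 80, 94, 153]

All cut coordinates (distinct, sorted): [11, 17, 30, 35, 45, 50, 58, 63, 70, 80, 94, 102, 113, 130, 135, 143, 148, 153, 161, 177, 188, 197]

Fragments:
  11→17: 6 bp
  17→30: 13 bp
  30→35: 5 bp
  35→45: 10 bp
  45→50: 5 bp
  50→58: 8 bp
  58→63: 5 bp
  63→70: 7 bp
  70→80: 10 bp
  80→94: 14 bp
  94→102: 8 bp
  102→113: 11 bp
  113→130: 17 bp
  130→135: 5 bp
  135→143: 8 bp
  143→148: 5 bp
  148→153: 5 bp
  153→161: 8 bp
  161→177: 16 bp
  177→188: 11 bp
  188→197: 9 bp
  197→11 (wrap): 207-197+11 = 21 bp

[5,5,5,5,5,5,6,7,8,8,8,8,9,10,10,11,11,13,14,16,17,21]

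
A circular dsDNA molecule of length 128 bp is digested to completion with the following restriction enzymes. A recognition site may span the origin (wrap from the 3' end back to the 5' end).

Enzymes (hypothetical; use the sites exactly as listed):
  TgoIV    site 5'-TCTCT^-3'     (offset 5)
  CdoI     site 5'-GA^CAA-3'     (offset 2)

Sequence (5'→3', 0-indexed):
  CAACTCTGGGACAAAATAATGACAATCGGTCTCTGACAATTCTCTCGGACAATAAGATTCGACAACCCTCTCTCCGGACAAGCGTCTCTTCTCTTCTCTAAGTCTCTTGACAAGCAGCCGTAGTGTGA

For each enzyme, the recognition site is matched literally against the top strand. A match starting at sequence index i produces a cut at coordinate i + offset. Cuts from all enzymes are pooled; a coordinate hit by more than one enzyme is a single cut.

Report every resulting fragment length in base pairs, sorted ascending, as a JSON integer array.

[2,3,4,5,5,5,8,9,11,11,11,11,12,13,18]

Scan for sites:
  TgoIV TCTCT/5: at [29, 40, 68, 84, 89, 94, 102] ⇒ [34, 45, 73, 89, 94, 99, 107]
  CdoI GACAA/2: at [9, 20, 34, 47, 60, 76, 108, 126] ⇒ [0, 11, 22, 36, 49, 62, 78, 110]

Pooled cuts: [0, 11, 22, 34, 36, 45, 49, 62, 73, 78, 89, 94, 99, 107, 110]

Fragment lengths:
  0→11: 11 bp
  11→22: 11 bp
  22→34: 12 bp
  34→36: 2 bp
  36→45: 9 bp
  45→49: 4 bp
  49→62: 13 bp
  62→73: 11 bp
  73→78: 5 bp
  78→89: 11 bp
  89→94: 5 bp
  94→99: 5 bp
  99→107: 8 bp
  107→110: 3 bp
  110→0 (wrap): 128-110+0 = 18 bp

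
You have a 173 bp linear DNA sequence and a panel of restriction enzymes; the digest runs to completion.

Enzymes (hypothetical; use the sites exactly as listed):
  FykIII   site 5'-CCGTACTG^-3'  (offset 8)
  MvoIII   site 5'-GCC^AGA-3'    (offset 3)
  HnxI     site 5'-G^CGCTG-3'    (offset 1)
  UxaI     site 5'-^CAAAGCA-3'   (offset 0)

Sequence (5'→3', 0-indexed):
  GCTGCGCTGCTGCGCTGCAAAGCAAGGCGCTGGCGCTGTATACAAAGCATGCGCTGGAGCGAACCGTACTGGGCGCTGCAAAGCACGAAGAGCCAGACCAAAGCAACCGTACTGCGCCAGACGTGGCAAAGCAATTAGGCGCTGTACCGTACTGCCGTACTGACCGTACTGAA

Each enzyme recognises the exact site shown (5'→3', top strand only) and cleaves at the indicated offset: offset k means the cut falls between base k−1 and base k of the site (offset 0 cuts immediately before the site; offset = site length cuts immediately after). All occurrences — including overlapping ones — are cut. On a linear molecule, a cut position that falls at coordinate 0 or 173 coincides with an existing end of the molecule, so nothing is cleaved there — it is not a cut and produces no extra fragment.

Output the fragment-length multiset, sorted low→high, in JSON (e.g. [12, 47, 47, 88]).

[2,2,4,4,4,5,5,6,8,8,8,9,9,9,10,13,15,16,16,20]

Scan for sites:
  FykIII CCGTACTG/8: at [63, 106, 146, 154, 163] ⇒ [71, 114, 154, 162, 171]
  MvoIII GCCAGA/3: at [91, 115] ⇒ [94, 118]
  HnxI GCGCTG/1: at [3, 11, 26, 32, 50, 72, 138] ⇒ [4, 12, 27, 33, 51, 73, 139]
  UxaI CAAAGCA/0: at [17, 42, 78, 98, 126] ⇒ [17, 42, 78, 98, 126]

All cut coordinates (distinct, sorted): [4, 12, 17, 27, 33, 42, 51, 71, 73, 78, 94, 98, 114, 118, 126, 139, 154, 162, 171]

Fragment lengths:
  [0,4): 4 bp
  [4,12): 8 bp
  [12,17): 5 bp
  [17,27): 10 bp
  [27,33): 6 bp
  [33,42): 9 bp
  [42,51): 9 bp
  [51,71): 20 bp
  [71,73): 2 bp
  [73,78): 5 bp
  [78,94): 16 bp
  [94,98): 4 bp
  [98,114): 16 bp
  [114,118): 4 bp
  [118,126): 8 bp
  [126,139): 13 bp
  [139,154): 15 bp
  [154,162): 8 bp
  [162,171): 9 bp
  [171,173): 2 bp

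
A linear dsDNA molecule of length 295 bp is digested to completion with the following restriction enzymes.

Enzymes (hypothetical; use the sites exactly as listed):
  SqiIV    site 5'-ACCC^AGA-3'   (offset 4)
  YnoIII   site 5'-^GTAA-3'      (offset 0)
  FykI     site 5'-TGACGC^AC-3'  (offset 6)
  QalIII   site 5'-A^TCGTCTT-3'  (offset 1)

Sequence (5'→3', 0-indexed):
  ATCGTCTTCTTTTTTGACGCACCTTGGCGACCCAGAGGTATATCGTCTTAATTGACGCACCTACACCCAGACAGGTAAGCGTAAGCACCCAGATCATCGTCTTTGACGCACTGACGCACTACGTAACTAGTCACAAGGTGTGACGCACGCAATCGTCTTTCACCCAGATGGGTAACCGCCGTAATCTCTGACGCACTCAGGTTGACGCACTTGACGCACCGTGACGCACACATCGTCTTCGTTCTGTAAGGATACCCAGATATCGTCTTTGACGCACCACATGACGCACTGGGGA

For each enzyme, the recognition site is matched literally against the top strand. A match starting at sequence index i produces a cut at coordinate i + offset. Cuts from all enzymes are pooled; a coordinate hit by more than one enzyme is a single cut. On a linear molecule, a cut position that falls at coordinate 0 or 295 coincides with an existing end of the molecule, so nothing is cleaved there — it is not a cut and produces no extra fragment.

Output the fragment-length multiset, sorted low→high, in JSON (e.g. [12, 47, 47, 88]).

[1,5,5,5,6,6,6,6,6,8,8,9,9,9,10,10,10,12,12,13,13,13,13,13,14,14,16,19,24]

Scan for sites:
  SqiIV ACCCAGA/4: at [29, 64, 86, 161, 253] ⇒ [33, 68, 90, 165, 257]
  YnoIII GTAA/0: at [74, 80, 122, 171, 180, 245] ⇒ [74, 80, 122, 171, 180, 245]
  FykI TGACGCAC/6: at [14, 52, 103, 111, 140, 188, 202, 211, 221, 269, 281] ⇒ [20, 58, 109, 117, 146, 194, 208, 217, 227, 275, 287]
  QalIII ATCGTCTT/1: at [0, 41, 95, 151, 231, 261] ⇒ [1, 42, 96, 152, 232, 262]

Pooled cuts: [1, 20, 33, 42, 58, 68, 74, 80, 90, 96, 109, 117, 122, 146, 152, 165, 171, 180, 194, 208, 217, 227, 232, 245, 257, 262, 275, 287]

Fragment lengths:
  [0,1): 1 bp
  [1,20): 19 bp
  [20,33): 13 bp
  [33,42): 9 bp
  [42,58): 16 bp
  [58,68): 10 bp
  [68,74): 6 bp
  [74,80): 6 bp
  [80,90): 10 bp
  [90,96): 6 bp
  [96,109): 13 bp
  [109,117): 8 bp
  [117,122): 5 bp
  [122,146): 24 bp
  [146,152): 6 bp
  [152,165): 13 bp
  [165,171): 6 bp
  [171,180): 9 bp
  [180,194): 14 bp
  [194,208): 14 bp
  [208,217): 9 bp
  [217,227): 10 bp
  [227,232): 5 bp
  [232,245): 13 bp
  [245,257): 12 bp
  [257,262): 5 bp
  [262,275): 13 bp
  [275,287): 12 bp
  [287,295): 8 bp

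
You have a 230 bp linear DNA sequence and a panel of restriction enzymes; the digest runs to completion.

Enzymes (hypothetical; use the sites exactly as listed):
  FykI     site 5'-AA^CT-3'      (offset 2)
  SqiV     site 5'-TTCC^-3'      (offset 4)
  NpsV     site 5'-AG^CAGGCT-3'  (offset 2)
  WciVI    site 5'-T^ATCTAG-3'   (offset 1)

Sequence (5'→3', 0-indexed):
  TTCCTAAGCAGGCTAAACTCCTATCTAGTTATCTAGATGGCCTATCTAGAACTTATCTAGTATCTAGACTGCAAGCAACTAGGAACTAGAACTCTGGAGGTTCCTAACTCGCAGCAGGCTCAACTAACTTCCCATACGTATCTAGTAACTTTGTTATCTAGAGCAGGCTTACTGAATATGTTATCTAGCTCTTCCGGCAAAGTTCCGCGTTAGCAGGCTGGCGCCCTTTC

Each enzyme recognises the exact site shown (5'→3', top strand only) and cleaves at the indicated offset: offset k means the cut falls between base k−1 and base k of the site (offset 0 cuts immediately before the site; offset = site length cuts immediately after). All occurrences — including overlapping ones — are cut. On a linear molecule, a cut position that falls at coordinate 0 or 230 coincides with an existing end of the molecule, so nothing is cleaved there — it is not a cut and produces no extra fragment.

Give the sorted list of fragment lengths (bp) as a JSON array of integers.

Scan for sites:
  FykI AACT/2: at [15, 49, 76, 83, 89, 105, 121, 125, 146] ⇒ [17, 51, 78, 85, 91, 107, 123, 127, 148]
  SqiV TTCC/4: at [0, 100, 128, 191, 202] ⇒ [4, 104, 132, 195, 206]
  NpsV AGCAGGCT/2: at [6, 112, 161, 211] ⇒ [8, 114, 163, 213]
  WciVI TATCTAG/1: at [21, 29, 42, 53, 60, 138, 154, 181] ⇒ [22, 30, 43, 54, 61, 139, 155, 182]

Pooled cuts: [4, 8, 17, 22, 30, 43, 51, 54, 61, 78, 85, 91, 104, 107, 114, 123, 127, 132, 139, 148, 155, 163, 182, 195, 206, 213]

Fragment lengths:
  [0,4): 4 bp
  [4,8): 4 bp
  [8,17): 9 bp
  [17,22): 5 bp
  [22,30): 8 bp
  [30,43): 13 bp
  [43,51): 8 bp
  [51,54): 3 bp
  [54,61): 7 bp
  [61,78): 17 bp
  [78,85): 7 bp
  [85,91): 6 bp
  [91,104): 13 bp
  [104,107): 3 bp
  [107,114): 7 bp
  [114,123): 9 bp
  [123,127): 4 bp
  [127,132): 5 bp
  [132,139): 7 bp
  [139,148): 9 bp
  [148,155): 7 bp
  [155,163): 8 bp
  [163,182): 19 bp
  [182,195): 13 bp
  [195,206): 11 bp
  [206,213): 7 bp
  [213,230): 17 bp

[3,3,4,4,4,5,5,6,7,7,7,7,7,7,8,8,8,9,9,9,11,13,13,13,17,17,19]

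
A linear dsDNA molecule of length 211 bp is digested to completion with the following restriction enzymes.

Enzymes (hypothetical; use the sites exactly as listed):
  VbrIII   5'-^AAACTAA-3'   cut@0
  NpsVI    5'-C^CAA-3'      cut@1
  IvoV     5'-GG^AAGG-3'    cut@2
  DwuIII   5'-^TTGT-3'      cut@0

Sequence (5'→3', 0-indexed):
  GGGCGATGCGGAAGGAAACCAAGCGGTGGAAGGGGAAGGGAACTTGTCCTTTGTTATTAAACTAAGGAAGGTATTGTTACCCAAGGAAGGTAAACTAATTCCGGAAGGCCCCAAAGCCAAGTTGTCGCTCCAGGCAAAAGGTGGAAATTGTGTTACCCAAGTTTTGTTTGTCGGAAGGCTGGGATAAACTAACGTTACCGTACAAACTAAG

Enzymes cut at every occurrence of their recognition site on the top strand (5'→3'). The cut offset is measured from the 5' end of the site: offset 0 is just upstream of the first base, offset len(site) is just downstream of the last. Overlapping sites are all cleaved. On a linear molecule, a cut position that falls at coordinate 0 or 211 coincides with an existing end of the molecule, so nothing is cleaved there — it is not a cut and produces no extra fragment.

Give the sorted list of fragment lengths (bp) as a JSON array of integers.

[4,4,5,5,6,6,6,6,7,7,7,8,8,8,8,8,9,10,10,11,11,13,18,26]

Site scan:
  VbrIII AAACTAA/0: at [58, 91, 185, 203] ⇒ [58, 91, 185, 203]
  NpsVI CCAA/1: at [18, 80, 110, 116, 156] ⇒ [19, 81, 111, 117, 157]
  IvoV GGAAGG/2: at [9, 27, 33, 65, 84, 102, 172] ⇒ [11, 29, 35, 67, 86, 104, 174]
  DwuIII TTGT/0: at [43, 50, 73, 121, 147, 163, 167] ⇒ [43, 50, 73, 121, 147, 163, 167]

Pooled cuts: [11, 19, 29, 35, 43, 50, 58, 67, 73, 81, 86, 91, 104, 111, 117, 121, 147, 157, 163, 167, 174, 185, 203]

Fragments:
  [0,11): 11 bp
  [11,19): 8 bp
  [19,29): 10 bp
  [29,35): 6 bp
  [35,43): 8 bp
  [43,50): 7 bp
  [50,58): 8 bp
  [58,67): 9 bp
  [67,73): 6 bp
  [73,81): 8 bp
  [81,86): 5 bp
  [86,91): 5 bp
  [91,104): 13 bp
  [104,111): 7 bp
  [111,117): 6 bp
  [117,121): 4 bp
  [121,147): 26 bp
  [147,157): 10 bp
  [157,163): 6 bp
  [163,167): 4 bp
  [167,174): 7 bp
  [174,185): 11 bp
  [185,203): 18 bp
  [203,211): 8 bp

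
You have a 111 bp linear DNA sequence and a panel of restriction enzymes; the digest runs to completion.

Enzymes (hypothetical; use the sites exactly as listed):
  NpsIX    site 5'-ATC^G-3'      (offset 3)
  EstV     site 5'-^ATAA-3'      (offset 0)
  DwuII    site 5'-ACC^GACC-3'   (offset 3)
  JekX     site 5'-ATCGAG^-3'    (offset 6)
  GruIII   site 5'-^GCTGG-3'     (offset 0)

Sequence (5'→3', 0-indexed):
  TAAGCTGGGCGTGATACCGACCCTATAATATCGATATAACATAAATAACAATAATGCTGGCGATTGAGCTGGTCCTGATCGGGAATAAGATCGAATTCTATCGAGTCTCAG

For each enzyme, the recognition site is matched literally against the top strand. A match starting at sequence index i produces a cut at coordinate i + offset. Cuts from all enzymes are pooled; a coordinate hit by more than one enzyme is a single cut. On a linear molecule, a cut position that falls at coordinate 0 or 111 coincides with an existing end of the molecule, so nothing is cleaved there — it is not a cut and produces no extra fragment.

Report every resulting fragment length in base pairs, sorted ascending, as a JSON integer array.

Site scan:
  NpsIX ATCG/3: at [29, 77, 89, 99] ⇒ [32, 80, 92, 102]
  EstV ATAA/0: at [24, 35, 40, 44, 50, 84] ⇒ [24, 35, 40, 44, 50, 84]
  DwuII ACCGACC/3: at [15] ⇒ [18]
  JekX ATCGAG/6: at [99] ⇒ [105]
  GruIII GCTGG/0: at [3, 55, 67] ⇒ [3, 55, 67]

All cut coordinates (distinct, sorted): [3, 18, 24, 32, 35, 40, 44, 50, 55, 67, 80, 84, 92, 102, 105]

Fragments:
  [0,3): 3 bp
  [3,18): 15 bp
  [18,24): 6 bp
  [24,32): 8 bp
  [32,35): 3 bp
  [35,40): 5 bp
  [40,44): 4 bp
  [44,50): 6 bp
  [50,55): 5 bp
  [55,67): 12 bp
  [67,80): 13 bp
  [80,84): 4 bp
  [84,92): 8 bp
  [92,102): 10 bp
  [102,105): 3 bp
  [105,111): 6 bp

[3,3,3,4,4,5,5,6,6,6,8,8,10,12,13,15]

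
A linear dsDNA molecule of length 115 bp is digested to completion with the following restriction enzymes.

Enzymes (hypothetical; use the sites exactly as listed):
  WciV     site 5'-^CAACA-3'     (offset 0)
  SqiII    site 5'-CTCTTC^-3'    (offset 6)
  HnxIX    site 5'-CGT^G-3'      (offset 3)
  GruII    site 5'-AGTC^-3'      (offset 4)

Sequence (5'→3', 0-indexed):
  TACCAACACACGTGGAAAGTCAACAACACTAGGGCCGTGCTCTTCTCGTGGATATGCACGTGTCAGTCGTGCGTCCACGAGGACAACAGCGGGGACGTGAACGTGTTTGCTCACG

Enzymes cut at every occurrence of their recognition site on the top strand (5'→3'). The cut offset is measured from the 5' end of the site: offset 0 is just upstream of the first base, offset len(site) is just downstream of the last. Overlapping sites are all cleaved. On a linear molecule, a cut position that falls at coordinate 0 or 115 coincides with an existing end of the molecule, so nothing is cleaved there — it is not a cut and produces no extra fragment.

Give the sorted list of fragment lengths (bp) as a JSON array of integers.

[1,2,2,3,4,6,7,7,7,10,11,12,13,15,15]

Per-enzyme occurrences:
  WciV CAACA/0: at [3, 20, 23, 83] ⇒ [3, 20, 23, 83]
  SqiII CTCTTC/6: at [39] ⇒ [45]
  HnxIX CGTG/3: at [10, 35, 46, 58, 67, 95, 101] ⇒ [13, 38, 49, 61, 70, 98, 104]
  GruII AGTC/4: at [17, 64] ⇒ [21, 68]

Pooled cuts: [3, 13, 20, 21, 23, 38, 45, 49, 61, 68, 70, 83, 98, 104]

Fragment lengths:
  [0,3): 3 bp
  [3,13): 10 bp
  [13,20): 7 bp
  [20,21): 1 bp
  [21,23): 2 bp
  [23,38): 15 bp
  [38,45): 7 bp
  [45,49): 4 bp
  [49,61): 12 bp
  [61,68): 7 bp
  [68,70): 2 bp
  [70,83): 13 bp
  [83,98): 15 bp
  [98,104): 6 bp
  [104,115): 11 bp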